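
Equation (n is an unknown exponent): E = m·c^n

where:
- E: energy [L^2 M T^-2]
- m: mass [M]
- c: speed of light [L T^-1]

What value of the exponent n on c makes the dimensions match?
n = 2

E has dimensions [L^2 M T^-2]; c has dimensions [L T^-1].
The rest of the RHS has dimensions [M], so c^n must supply [L^2 T^-2].
With n = 2: m·c^2 has dimensions [L^2 M T^-2], matching the LHS ✓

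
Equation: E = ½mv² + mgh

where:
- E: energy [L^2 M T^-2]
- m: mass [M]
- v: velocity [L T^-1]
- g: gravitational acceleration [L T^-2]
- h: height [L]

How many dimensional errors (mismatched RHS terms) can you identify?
0

LHS E: [L^2 M T^-2]
- ½mv²: [L^2 M T^-2] ✓
- mgh: [L^2 M T^-2] ✓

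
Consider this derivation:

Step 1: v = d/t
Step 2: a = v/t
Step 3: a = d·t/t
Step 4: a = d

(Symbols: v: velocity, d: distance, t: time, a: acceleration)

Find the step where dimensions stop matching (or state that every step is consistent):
Step 3

Step 1: v = d/t → LHS [L T^-1], RHS [L T^-1] ✓
Step 2: a = v/t → LHS [L T^-2], RHS [L T^-2] ✓
Step 3: a = d·t/t → LHS [L T^-2], RHS [L] ✗

The first dimensional inconsistency appears in step 3: a = d·t/t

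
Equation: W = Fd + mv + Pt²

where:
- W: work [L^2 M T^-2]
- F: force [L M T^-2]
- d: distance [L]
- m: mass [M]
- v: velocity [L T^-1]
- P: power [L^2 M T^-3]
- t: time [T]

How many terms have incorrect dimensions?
2

LHS W: [L^2 M T^-2]
- Fd: [L^2 M T^-2] ✓
- mv: [L M T^-1] ✗
- Pt²: [L^2 M T^-1] ✗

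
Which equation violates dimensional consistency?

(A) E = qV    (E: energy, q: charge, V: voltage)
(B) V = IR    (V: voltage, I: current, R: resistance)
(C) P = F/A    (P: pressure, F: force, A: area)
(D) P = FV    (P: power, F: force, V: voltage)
(D) P = FV

The equation (D) P = FV is dimensionally incorrect.

LHS (P): [L^2 M T^-3]
RHS (FV): [I^-1 L^3 M^2 T^-5] ✗

The dimensions do not match. The other three equations balance.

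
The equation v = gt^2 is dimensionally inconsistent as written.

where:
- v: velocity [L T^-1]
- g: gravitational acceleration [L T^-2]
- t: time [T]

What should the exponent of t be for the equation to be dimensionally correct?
The exponent of t should be 1: v = gt

The LHS v has dimensions [L T^-1]; t has dimensions [T].
As written, the RHS gt^2 (exponent 2 on t) has dimensions [L], which does not match.
With exponent 1, the RHS gt has dimensions [L T^-1], matching the LHS.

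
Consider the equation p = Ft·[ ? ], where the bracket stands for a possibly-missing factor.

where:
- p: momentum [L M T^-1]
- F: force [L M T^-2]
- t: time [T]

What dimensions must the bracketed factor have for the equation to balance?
Nothing is missing — the bracketed factor must be dimensionless.

p has dimensions [L M T^-1] and Ft already has dimensions [L M T^-1], so p = Ft is dimensionally complete.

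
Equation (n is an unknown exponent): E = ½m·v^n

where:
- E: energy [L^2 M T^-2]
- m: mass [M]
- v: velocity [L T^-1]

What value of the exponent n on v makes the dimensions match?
n = 2

E has dimensions [L^2 M T^-2]; v has dimensions [L T^-1].
The rest of the RHS has dimensions [M], so v^n must supply [L^2 T^-2].
With n = 2: ½m·v^2 has dimensions [L^2 M T^-2], matching the LHS ✓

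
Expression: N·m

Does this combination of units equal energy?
Yes

The expression N·m has dimensions [L^2 M T^-2], which is exactly energy [L^2 M T^-2].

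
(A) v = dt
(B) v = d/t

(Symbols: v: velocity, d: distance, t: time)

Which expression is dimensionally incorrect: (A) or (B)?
(A)

(A) v = dt: LHS [L T^-1], RHS [L T] ✗
(B) v = d/t: LHS [L T^-1], RHS [L T^-1] ✓

Expression (A) v = dt is dimensionally incorrect.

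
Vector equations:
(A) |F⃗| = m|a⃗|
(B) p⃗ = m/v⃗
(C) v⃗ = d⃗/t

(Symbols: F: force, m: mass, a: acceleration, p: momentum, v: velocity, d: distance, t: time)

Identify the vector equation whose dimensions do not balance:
(B) p⃗ = m/v⃗

(A) |F⃗| = m|a⃗|: LHS [L M T^-2], RHS [L M T^-2] ✓ — magnitudes of vectors are scalars
(B) p⃗ = m/v⃗: LHS [L M T^-1], RHS [L^-1 M T] ✗ — momentum is mass times velocity; should be mv⃗ (and division by a vector is undefined)
(C) v⃗ = d⃗/t: LHS [L T^-1], RHS [L T^-1] ✓ — displacement (vector) divided by time (scalar)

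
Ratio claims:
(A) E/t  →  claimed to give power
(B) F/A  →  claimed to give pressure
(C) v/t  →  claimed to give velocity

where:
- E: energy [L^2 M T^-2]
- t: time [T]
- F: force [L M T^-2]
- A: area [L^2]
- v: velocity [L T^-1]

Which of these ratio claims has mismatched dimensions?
(C) v/t does not give velocity

(A) E/t: [L^2 M T^-3] = power [L^2 M T^-3] ✓
(B) F/A: [L^-1 M T^-2] = pressure [L^-1 M T^-2] ✓
(C) v/t: [L T^-2] ≠ velocity [L T^-1] ✗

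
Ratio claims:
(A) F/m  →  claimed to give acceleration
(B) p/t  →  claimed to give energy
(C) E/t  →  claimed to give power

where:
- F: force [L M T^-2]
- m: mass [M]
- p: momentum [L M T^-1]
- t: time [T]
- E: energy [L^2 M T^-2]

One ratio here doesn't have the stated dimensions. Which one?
(B) p/t does not give energy

(A) F/m: [L T^-2] = acceleration [L T^-2] ✓
(B) p/t: [L M T^-2] ≠ energy [L^2 M T^-2] ✗
(C) E/t: [L^2 M T^-3] = power [L^2 M T^-3] ✓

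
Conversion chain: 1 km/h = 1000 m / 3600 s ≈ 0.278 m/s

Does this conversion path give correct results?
The chain is correct (no errors).

Correct: 1 km = 1000 m, 1 h = 3600 s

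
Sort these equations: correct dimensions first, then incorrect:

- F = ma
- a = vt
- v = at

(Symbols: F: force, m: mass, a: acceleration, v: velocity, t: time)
Dimensionally correct: F = ma, v = at
Dimensionally incorrect: a = vt
Ordered (correct first, then incorrect): F = ma, v = at, a = vt

- F = ma: LHS [L M T^-2], RHS [L M T^-2] → correct ✓
- a = vt: LHS [L T^-2], RHS [L] → incorrect ✗
- v = at: LHS [L T^-1], RHS [L T^-1] → correct ✓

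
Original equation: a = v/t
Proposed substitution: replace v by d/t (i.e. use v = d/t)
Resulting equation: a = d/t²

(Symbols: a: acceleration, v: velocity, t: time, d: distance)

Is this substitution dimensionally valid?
Yes

[v] = [L T^-1] and [d/t] = [L T^-1]. These match, so the substitution replaces a quantity by one of the same dimensions and the result a = d/t² has LHS [L T^-2] vs RHS [L T^-2] — still consistent.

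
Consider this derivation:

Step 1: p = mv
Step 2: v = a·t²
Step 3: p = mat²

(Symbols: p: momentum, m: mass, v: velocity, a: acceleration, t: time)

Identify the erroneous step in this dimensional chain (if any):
Step 2

Step 1: p = mv → LHS [L M T^-1], RHS [L M T^-1] ✓
Step 2: v = a·t² → LHS [L T^-1], RHS [L] ✗

The first dimensional inconsistency appears in step 2: v = a·t²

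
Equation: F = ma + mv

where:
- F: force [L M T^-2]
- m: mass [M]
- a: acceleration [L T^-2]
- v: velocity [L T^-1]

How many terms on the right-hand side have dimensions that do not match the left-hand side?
1

LHS F: [L M T^-2]
- ma: [L M T^-2] ✓
- mv: [L M T^-1] ✗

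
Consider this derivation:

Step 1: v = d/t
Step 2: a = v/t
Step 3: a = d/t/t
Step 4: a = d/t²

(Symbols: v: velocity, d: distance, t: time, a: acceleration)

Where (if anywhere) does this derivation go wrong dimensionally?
No step introduces an error — all steps are dimensionally consistent.

Step 1: v = d/t → LHS [L T^-1], RHS [L T^-1] ✓
Step 2: a = v/t → LHS [L T^-2], RHS [L T^-2] ✓
Step 3: a = d/t/t → LHS [L T^-2], RHS [L T^-2] ✓
Step 4: a = d/t² → LHS [L T^-2], RHS [L T^-2] ✓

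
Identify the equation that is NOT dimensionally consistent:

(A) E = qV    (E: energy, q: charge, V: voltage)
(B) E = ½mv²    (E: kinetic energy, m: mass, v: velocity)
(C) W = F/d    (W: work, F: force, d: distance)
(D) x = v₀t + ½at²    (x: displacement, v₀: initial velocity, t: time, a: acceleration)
(C) W = F/d

The equation (C) W = F/d is dimensionally incorrect.

LHS (W): [L^2 M T^-2]
RHS (F/d): [M T^-2] ✗

The dimensions do not match. The other three equations balance.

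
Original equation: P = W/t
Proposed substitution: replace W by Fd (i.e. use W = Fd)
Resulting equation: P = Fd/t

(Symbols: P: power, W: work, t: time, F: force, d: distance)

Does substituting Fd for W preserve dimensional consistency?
Yes

[W] = [L^2 M T^-2] and [Fd] = [L^2 M T^-2]. These match, so the substitution replaces a quantity by one of the same dimensions and the result P = Fd/t has LHS [L^2 M T^-3] vs RHS [L^2 M T^-3] — still consistent.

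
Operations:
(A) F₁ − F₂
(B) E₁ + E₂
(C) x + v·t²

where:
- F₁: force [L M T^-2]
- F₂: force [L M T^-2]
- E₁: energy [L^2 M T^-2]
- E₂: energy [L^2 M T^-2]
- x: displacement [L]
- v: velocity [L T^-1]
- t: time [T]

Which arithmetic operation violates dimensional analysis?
(C) x + v·t²

(A) F₁ − F₂: F₁ [L M T^-2] and F₂ [L M T^-2] — same dimensions ✓
(B) E₁ + E₂: E₁ [L^2 M T^-2] and E₂ [L^2 M T^-2] — same dimensions ✓
(C) x + v·t²: x [L] and v·t² [L T] — different dimensions cannot be added/subtracted ✗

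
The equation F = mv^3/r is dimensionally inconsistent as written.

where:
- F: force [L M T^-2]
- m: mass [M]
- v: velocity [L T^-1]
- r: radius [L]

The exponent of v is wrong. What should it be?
The exponent of v should be 2: F = mv^2/r

The LHS F has dimensions [L M T^-2]; v has dimensions [L T^-1].
As written, the RHS mv^3/r (exponent 3 on v) has dimensions [L^2 M T^-3], which does not match.
With exponent 2, the RHS mv^2/r has dimensions [L M T^-2], matching the LHS.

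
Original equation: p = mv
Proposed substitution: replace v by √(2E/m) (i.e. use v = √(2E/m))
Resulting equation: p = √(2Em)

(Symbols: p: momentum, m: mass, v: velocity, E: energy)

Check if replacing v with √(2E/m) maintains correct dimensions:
Yes

[v] = [L T^-1] and [√(2E/m)] = [L T^-1]. These match, so the substitution replaces a quantity by one of the same dimensions and the result p = √(2Em) has LHS [L M T^-1] vs RHS [L M T^-1] — still consistent.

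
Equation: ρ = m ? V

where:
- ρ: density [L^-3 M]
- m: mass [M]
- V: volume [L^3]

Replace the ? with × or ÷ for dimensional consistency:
division (÷): ρ = m ÷ V

ρ [L^-3 M]; m [M]; V [L^3].
m × V → [L^3 M] ✗
m ÷ V → [L^-3 M] ✓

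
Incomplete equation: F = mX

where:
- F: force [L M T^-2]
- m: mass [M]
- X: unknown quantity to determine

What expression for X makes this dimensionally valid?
X = a (acceleration), dimensions [L T^-2]

F has dimensions [L M T^-2]; the rest of the RHS (m) has dimensions [M].
So X must have dimensions [L T^-2] — X = a (acceleration).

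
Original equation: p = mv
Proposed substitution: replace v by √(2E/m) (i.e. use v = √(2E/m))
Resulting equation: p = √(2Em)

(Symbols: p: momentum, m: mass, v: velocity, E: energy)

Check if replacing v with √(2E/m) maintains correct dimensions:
Yes

[v] = [L T^-1] and [√(2E/m)] = [L T^-1]. These match, so the substitution replaces a quantity by one of the same dimensions and the result p = √(2Em) has LHS [L M T^-1] vs RHS [L M T^-1] — still consistent.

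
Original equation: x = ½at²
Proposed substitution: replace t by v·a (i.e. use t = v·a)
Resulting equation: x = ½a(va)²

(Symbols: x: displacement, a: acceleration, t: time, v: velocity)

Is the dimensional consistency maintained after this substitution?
No

[t] = [T] and [v·a] = [L^2 T^-3]. These differ, so the substitution replaces a quantity by one of different dimensions and the result x = ½a(va)² has LHS [L] vs RHS [L^5 T^-8] — inconsistent.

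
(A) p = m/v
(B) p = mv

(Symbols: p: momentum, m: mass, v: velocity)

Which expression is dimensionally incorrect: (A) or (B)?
(A)

(A) p = m/v: LHS [L M T^-1], RHS [L^-1 M T] ✗
(B) p = mv: LHS [L M T^-1], RHS [L M T^-1] ✓

Expression (A) p = m/v is dimensionally incorrect.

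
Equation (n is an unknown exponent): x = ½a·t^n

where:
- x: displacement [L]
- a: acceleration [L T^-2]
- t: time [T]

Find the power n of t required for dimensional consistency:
n = 2

x has dimensions [L]; t has dimensions [T].
The rest of the RHS has dimensions [L T^-2], so t^n must supply [T^2].
With n = 2: ½a·t^2 has dimensions [L], matching the LHS ✓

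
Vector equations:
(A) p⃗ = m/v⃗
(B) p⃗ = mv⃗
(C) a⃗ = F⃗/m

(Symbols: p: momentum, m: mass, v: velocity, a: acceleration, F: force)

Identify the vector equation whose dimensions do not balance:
(A) p⃗ = m/v⃗

(A) p⃗ = m/v⃗: LHS [L M T^-1], RHS [L^-1 M T] ✗ — momentum is mass times velocity; should be mv⃗ (and division by a vector is undefined)
(B) p⃗ = mv⃗: LHS [L M T^-1], RHS [L M T^-1] ✓ — mass (scalar) times velocity (vector)
(C) a⃗ = F⃗/m: LHS [L T^-2], RHS [L T^-2] ✓ — force (vector) divided by mass (scalar)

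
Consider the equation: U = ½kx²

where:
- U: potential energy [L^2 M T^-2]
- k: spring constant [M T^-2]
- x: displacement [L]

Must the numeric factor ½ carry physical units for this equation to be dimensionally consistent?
No

U has dimensions [L^2 M T^-2] and kx² already has dimensions [L^2 M T^-2], so the equation balances without ½ contributing any dimensions. ½ is a pure (dimensionless) number; changing or removing it would not affect dimensional consistency.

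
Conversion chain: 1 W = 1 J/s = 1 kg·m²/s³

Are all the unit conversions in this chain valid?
The chain is correct (no errors).

Correct: Watt is Joule per second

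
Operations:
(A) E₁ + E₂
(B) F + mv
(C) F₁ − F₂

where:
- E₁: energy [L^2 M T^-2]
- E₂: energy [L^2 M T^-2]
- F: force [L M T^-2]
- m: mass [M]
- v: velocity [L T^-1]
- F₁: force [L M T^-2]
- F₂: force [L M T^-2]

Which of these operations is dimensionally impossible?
(B) F + mv

(A) E₁ + E₂: E₁ [L^2 M T^-2] and E₂ [L^2 M T^-2] — same dimensions ✓
(B) F + mv: F [L M T^-2] and mv [L M T^-1] — different dimensions cannot be added/subtracted ✗
(C) F₁ − F₂: F₁ [L M T^-2] and F₂ [L M T^-2] — same dimensions ✓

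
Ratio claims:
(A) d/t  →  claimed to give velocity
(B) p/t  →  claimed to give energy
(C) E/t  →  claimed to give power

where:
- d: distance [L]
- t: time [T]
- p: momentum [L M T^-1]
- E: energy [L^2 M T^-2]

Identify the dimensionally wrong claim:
(B) p/t does not give energy

(A) d/t: [L T^-1] = velocity [L T^-1] ✓
(B) p/t: [L M T^-2] ≠ energy [L^2 M T^-2] ✗
(C) E/t: [L^2 M T^-3] = power [L^2 M T^-3] ✓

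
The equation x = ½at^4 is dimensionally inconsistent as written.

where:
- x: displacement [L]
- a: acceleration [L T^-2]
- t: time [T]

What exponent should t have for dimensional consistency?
The exponent of t should be 2: x = ½at^2

The LHS x has dimensions [L]; t has dimensions [T].
As written, the RHS ½at^4 (exponent 4 on t) has dimensions [L T^2], which does not match.
With exponent 2, the RHS ½at^2 has dimensions [L], matching the LHS.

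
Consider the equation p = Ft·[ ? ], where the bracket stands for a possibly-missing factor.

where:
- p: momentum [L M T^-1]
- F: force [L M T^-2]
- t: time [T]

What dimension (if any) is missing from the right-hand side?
Nothing is missing — the bracketed factor must be dimensionless.

p has dimensions [L M T^-1] and Ft already has dimensions [L M T^-1], so p = Ft is dimensionally complete.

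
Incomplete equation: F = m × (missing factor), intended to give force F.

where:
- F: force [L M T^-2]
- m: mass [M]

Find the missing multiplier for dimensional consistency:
a (acceleration), dimensions [L T^-2]

F has dimensions [L M T^-2] and m has dimensions [M].
The missing factor must have dimensions [L M T^-2] / [M] = [L T^-2], i.e. acceleration (a).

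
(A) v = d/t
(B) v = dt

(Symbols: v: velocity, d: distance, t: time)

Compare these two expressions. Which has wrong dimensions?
(B)

(A) v = d/t: LHS [L T^-1], RHS [L T^-1] ✓
(B) v = dt: LHS [L T^-1], RHS [L T] ✗

Expression (B) v = dt is dimensionally incorrect.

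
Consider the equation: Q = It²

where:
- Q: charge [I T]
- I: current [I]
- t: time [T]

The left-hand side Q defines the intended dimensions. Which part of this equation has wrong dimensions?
The right-hand side term It²

Q has dimensions [I T], but It² has dimensions [I T^2], so the term It² is dimensionally wrong for Q.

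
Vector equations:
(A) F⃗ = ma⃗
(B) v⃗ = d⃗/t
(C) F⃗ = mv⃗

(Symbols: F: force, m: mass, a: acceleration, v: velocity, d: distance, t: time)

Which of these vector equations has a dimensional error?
(C) F⃗ = mv⃗

(A) F⃗ = ma⃗: LHS [L M T^-2], RHS [L M T^-2] ✓ — Force and acceleration are vectors, mass is a scalar
(B) v⃗ = d⃗/t: LHS [L T^-1], RHS [L T^-1] ✓ — displacement (vector) divided by time (scalar)
(C) F⃗ = mv⃗: LHS [L M T^-2], RHS [L M T^-1] ✗ — mass times velocity is momentum, not force; should be ma⃗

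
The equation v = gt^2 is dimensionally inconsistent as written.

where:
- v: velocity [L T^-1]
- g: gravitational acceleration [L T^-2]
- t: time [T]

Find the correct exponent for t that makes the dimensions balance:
The exponent of t should be 1: v = gt

The LHS v has dimensions [L T^-1]; t has dimensions [T].
As written, the RHS gt^2 (exponent 2 on t) has dimensions [L], which does not match.
With exponent 1, the RHS gt has dimensions [L T^-1], matching the LHS.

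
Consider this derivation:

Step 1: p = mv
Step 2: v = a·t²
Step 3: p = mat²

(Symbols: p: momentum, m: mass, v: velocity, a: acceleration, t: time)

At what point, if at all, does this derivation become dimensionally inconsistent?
Step 2

Step 1: p = mv → LHS [L M T^-1], RHS [L M T^-1] ✓
Step 2: v = a·t² → LHS [L T^-1], RHS [L] ✗

The first dimensional inconsistency appears in step 2: v = a·t²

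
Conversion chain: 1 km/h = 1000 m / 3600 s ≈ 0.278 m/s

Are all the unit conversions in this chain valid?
The chain is correct (no errors).

Correct: 1 km = 1000 m, 1 h = 3600 s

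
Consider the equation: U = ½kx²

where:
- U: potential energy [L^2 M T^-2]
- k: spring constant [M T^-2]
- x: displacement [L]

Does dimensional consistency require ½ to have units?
No

U has dimensions [L^2 M T^-2] and kx² already has dimensions [L^2 M T^-2], so the equation balances without ½ contributing any dimensions. ½ is a pure (dimensionless) number; changing or removing it would not affect dimensional consistency.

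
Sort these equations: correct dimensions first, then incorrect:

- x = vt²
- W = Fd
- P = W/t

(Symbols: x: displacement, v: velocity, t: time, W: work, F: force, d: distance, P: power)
Dimensionally correct: W = Fd, P = W/t
Dimensionally incorrect: x = vt²
Ordered (correct first, then incorrect): W = Fd, P = W/t, x = vt²

- x = vt²: LHS [L], RHS [L T] → incorrect ✗
- W = Fd: LHS [L^2 M T^-2], RHS [L^2 M T^-2] → correct ✓
- P = W/t: LHS [L^2 M T^-3], RHS [L^2 M T^-3] → correct ✓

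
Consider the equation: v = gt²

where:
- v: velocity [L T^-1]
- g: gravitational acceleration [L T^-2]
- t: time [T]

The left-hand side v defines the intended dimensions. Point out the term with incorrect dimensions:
The right-hand side term gt²

v has dimensions [L T^-1], but gt² has dimensions [L], so the term gt² is dimensionally wrong for v.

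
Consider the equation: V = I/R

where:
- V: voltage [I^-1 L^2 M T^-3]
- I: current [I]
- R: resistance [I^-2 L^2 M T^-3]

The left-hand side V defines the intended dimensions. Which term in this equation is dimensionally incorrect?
The right-hand side term I/R

V has dimensions [I^-1 L^2 M T^-3], but I/R has dimensions [I^3 L^-2 M^-1 T^3], so the term I/R is dimensionally wrong for V.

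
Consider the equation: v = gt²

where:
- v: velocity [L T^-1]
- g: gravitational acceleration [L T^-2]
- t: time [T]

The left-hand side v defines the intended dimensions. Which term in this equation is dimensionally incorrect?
The right-hand side term gt²

v has dimensions [L T^-1], but gt² has dimensions [L], so the term gt² is dimensionally wrong for v.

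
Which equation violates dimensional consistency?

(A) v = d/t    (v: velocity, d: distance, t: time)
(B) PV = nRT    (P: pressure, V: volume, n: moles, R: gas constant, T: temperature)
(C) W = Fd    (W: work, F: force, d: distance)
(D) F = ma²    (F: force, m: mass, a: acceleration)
(D) F = ma²

The equation (D) F = ma² is dimensionally incorrect.

LHS (F): [L M T^-2]
RHS (ma²): [L^2 M T^-4] ✗

The dimensions do not match. The other three equations balance.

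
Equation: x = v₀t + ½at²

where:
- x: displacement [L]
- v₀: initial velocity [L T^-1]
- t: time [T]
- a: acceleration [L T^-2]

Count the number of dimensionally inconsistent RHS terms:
0

LHS x: [L]
- v₀t: [L] ✓
- ½at²: [L] ✓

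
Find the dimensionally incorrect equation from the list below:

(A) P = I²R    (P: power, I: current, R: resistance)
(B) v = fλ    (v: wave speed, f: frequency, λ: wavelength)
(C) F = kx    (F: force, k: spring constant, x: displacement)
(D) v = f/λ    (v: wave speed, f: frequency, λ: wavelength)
(D) v = f/λ

The equation (D) v = f/λ is dimensionally incorrect.

LHS (v): [L T^-1]
RHS (f/λ): [L^-1 T^-1] ✗

The dimensions do not match. The other three equations balance.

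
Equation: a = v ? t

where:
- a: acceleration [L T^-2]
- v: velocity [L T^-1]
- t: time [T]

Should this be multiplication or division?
division (÷): a = v ÷ t

a [L T^-2]; v [L T^-1]; t [T].
v × t → [L] ✗
v ÷ t → [L T^-2] ✓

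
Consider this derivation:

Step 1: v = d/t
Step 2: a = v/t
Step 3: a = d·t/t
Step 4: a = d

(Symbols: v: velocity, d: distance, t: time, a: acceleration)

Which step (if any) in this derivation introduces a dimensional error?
Step 3

Step 1: v = d/t → LHS [L T^-1], RHS [L T^-1] ✓
Step 2: a = v/t → LHS [L T^-2], RHS [L T^-2] ✓
Step 3: a = d·t/t → LHS [L T^-2], RHS [L] ✗

The first dimensional inconsistency appears in step 3: a = d·t/t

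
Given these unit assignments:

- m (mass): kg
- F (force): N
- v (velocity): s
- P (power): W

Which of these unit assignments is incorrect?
v

The variable v (velocity) should have units m/s, not s.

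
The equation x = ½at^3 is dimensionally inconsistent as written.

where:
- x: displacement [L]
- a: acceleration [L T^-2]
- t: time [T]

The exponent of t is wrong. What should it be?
The exponent of t should be 2: x = ½at^2

The LHS x has dimensions [L]; t has dimensions [T].
As written, the RHS ½at^3 (exponent 3 on t) has dimensions [L T], which does not match.
With exponent 2, the RHS ½at^2 has dimensions [L], matching the LHS.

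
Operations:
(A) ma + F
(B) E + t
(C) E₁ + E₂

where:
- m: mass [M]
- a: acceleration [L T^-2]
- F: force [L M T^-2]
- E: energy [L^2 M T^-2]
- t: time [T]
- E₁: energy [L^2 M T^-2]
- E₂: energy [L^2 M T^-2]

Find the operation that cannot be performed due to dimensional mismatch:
(B) E + t

(A) ma + F: ma [L M T^-2] and F [L M T^-2] — same dimensions ✓
(B) E + t: E [L^2 M T^-2] and t [T] — different dimensions cannot be added/subtracted ✗
(C) E₁ + E₂: E₁ [L^2 M T^-2] and E₂ [L^2 M T^-2] — same dimensions ✓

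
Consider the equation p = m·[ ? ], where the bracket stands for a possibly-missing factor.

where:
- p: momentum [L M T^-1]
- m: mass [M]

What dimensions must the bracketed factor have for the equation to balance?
[L T^-1] — velocity (e.g. v)

p has dimensions [L M T^-1]; m has dimensions [M].
The bracketed factor must supply [L M T^-1] / [M] = [L T^-1].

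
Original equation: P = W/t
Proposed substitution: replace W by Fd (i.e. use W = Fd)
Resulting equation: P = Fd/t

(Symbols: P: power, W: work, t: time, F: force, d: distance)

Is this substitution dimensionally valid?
Yes

[W] = [L^2 M T^-2] and [Fd] = [L^2 M T^-2]. These match, so the substitution replaces a quantity by one of the same dimensions and the result P = Fd/t has LHS [L^2 M T^-3] vs RHS [L^2 M T^-3] — still consistent.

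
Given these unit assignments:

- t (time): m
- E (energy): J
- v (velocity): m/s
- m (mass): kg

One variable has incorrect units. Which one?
t

The variable t (time) should have units s, not m.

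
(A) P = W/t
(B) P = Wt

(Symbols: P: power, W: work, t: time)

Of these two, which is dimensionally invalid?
(B)

(A) P = W/t: LHS [L^2 M T^-3], RHS [L^2 M T^-3] ✓
(B) P = Wt: LHS [L^2 M T^-3], RHS [L^2 M T^-1] ✗

Expression (B) P = Wt is dimensionally incorrect.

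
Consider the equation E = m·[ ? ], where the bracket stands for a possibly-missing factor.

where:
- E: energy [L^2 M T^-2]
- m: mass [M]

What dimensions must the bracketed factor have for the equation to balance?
[L^2 T^-2] — velocity squared (e.g. v²)

E has dimensions [L^2 M T^-2]; m has dimensions [M].
The bracketed factor must supply [L^2 M T^-2] / [M] = [L^2 T^-2].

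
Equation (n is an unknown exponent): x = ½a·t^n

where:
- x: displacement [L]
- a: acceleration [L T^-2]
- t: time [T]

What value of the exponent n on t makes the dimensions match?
n = 2

x has dimensions [L]; t has dimensions [T].
The rest of the RHS has dimensions [L T^-2], so t^n must supply [T^2].
With n = 2: ½a·t^2 has dimensions [L], matching the LHS ✓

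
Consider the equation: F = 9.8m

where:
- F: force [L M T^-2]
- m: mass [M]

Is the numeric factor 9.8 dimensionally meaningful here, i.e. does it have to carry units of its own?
Yes

F has dimensions [L M T^-2], while m alone has dimensions [M]. For the equation to balance, the factor 9.8 must carry dimensions [L T^-2] — it is a dimensional constant (a numerical value of a physical quantity with its units suppressed), not a pure number.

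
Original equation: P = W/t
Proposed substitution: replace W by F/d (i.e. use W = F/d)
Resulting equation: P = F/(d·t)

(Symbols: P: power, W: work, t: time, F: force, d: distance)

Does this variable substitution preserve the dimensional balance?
No

[W] = [L^2 M T^-2] and [F/d] = [M T^-2]. These differ, so the substitution replaces a quantity by one of different dimensions and the result P = F/(d·t) has LHS [L^2 M T^-3] vs RHS [M T^-3] — inconsistent.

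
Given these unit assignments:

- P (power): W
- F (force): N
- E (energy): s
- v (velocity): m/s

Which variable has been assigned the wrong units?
E

The variable E (energy) should have units J, not s.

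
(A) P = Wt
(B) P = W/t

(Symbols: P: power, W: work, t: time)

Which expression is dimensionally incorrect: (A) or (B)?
(A)

(A) P = Wt: LHS [L^2 M T^-3], RHS [L^2 M T^-1] ✗
(B) P = W/t: LHS [L^2 M T^-3], RHS [L^2 M T^-3] ✓

Expression (A) P = Wt is dimensionally incorrect.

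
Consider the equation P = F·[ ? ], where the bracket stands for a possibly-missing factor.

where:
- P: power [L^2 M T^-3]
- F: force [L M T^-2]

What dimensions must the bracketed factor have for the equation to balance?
[L T^-1] — velocity (e.g. v)

P has dimensions [L^2 M T^-3]; F has dimensions [L M T^-2].
The bracketed factor must supply [L^2 M T^-3] / [L M T^-2] = [L T^-1].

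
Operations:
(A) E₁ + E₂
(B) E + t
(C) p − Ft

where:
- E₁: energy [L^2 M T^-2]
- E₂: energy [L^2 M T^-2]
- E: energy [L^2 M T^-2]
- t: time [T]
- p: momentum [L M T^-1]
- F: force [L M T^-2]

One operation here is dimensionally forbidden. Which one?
(B) E + t

(A) E₁ + E₂: E₁ [L^2 M T^-2] and E₂ [L^2 M T^-2] — same dimensions ✓
(B) E + t: E [L^2 M T^-2] and t [T] — different dimensions cannot be added/subtracted ✗
(C) p − Ft: p [L M T^-1] and Ft [L M T^-1] — same dimensions ✓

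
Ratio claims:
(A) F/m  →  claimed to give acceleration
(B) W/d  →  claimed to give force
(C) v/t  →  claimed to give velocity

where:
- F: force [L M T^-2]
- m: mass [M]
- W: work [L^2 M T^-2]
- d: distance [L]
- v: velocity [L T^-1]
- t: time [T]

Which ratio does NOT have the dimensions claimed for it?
(C) v/t does not give velocity

(A) F/m: [L T^-2] = acceleration [L T^-2] ✓
(B) W/d: [L M T^-2] = force [L M T^-2] ✓
(C) v/t: [L T^-2] ≠ velocity [L T^-1] ✗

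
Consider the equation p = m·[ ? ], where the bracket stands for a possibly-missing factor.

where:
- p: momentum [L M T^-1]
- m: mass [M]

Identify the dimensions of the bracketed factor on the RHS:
[L T^-1] — velocity (e.g. v)

p has dimensions [L M T^-1]; m has dimensions [M].
The bracketed factor must supply [L M T^-1] / [M] = [L T^-1].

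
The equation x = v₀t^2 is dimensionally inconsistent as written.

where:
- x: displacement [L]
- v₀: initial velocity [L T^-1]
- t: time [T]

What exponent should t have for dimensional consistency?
The exponent of t should be 1: x = v₀t

The LHS x has dimensions [L]; t has dimensions [T].
As written, the RHS v₀t^2 (exponent 2 on t) has dimensions [L T], which does not match.
With exponent 1, the RHS v₀t has dimensions [L], matching the LHS.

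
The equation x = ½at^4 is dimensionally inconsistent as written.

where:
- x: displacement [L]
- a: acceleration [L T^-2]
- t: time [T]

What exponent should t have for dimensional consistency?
The exponent of t should be 2: x = ½at^2

The LHS x has dimensions [L]; t has dimensions [T].
As written, the RHS ½at^4 (exponent 4 on t) has dimensions [L T^2], which does not match.
With exponent 2, the RHS ½at^2 has dimensions [L], matching the LHS.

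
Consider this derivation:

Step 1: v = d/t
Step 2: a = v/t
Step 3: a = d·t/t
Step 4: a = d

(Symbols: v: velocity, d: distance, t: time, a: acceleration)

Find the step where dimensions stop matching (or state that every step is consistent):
Step 3

Step 1: v = d/t → LHS [L T^-1], RHS [L T^-1] ✓
Step 2: a = v/t → LHS [L T^-2], RHS [L T^-2] ✓
Step 3: a = d·t/t → LHS [L T^-2], RHS [L] ✗

The first dimensional inconsistency appears in step 3: a = d·t/t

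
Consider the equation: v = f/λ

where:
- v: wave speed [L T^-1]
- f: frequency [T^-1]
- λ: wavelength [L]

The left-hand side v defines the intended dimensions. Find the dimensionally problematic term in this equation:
The right-hand side term f/λ

v has dimensions [L T^-1], but f/λ has dimensions [L^-1 T^-1], so the term f/λ is dimensionally wrong for v.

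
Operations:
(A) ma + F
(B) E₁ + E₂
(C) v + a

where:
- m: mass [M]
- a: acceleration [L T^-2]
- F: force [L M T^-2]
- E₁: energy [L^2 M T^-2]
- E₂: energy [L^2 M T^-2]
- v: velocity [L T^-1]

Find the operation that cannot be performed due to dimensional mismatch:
(C) v + a

(A) ma + F: ma [L M T^-2] and F [L M T^-2] — same dimensions ✓
(B) E₁ + E₂: E₁ [L^2 M T^-2] and E₂ [L^2 M T^-2] — same dimensions ✓
(C) v + a: v [L T^-1] and a [L T^-2] — different dimensions cannot be added/subtracted ✗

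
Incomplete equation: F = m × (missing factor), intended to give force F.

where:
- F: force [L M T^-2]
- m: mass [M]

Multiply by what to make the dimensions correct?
a (acceleration), dimensions [L T^-2]

F has dimensions [L M T^-2] and m has dimensions [M].
The missing factor must have dimensions [L M T^-2] / [M] = [L T^-2], i.e. acceleration (a).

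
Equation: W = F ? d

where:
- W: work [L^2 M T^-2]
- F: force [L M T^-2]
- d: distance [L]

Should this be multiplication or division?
multiplication (×): W = F × d

W [L^2 M T^-2]; F [L M T^-2]; d [L].
F × d → [L^2 M T^-2] ✓
F ÷ d → [M T^-2] ✗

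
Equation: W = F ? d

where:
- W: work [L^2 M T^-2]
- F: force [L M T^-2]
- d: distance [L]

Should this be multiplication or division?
multiplication (×): W = F × d

W [L^2 M T^-2]; F [L M T^-2]; d [L].
F × d → [L^2 M T^-2] ✓
F ÷ d → [M T^-2] ✗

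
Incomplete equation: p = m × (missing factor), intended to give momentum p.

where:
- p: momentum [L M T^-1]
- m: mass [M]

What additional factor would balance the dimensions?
v (velocity), dimensions [L T^-1]

p has dimensions [L M T^-1] and m has dimensions [M].
The missing factor must have dimensions [L M T^-1] / [M] = [L T^-1], i.e. velocity (v).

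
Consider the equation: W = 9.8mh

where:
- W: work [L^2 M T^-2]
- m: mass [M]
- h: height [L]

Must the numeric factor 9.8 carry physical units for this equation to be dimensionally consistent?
Yes

W has dimensions [L^2 M T^-2], while mh alone has dimensions [L M]. For the equation to balance, the factor 9.8 must carry dimensions [L T^-2] — it is a dimensional constant (a numerical value of a physical quantity with its units suppressed), not a pure number.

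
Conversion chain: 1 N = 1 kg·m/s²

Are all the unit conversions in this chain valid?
The chain is correct (no errors).

Correct: Newton is defined as kg·m/s²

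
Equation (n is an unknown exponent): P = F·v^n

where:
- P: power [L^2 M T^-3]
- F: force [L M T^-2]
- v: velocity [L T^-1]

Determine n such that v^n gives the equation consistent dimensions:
n = 1

P has dimensions [L^2 M T^-3]; v has dimensions [L T^-1].
The rest of the RHS has dimensions [L M T^-2], so v^n must supply [L T^-1].
With n = 1: F·v^1 has dimensions [L^2 M T^-3], matching the LHS ✓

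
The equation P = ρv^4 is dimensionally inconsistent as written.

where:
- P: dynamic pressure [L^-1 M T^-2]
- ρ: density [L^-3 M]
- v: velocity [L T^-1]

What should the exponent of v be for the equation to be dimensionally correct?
The exponent of v should be 2: P = ρv^2

The LHS P has dimensions [L^-1 M T^-2]; v has dimensions [L T^-1].
As written, the RHS ρv^4 (exponent 4 on v) has dimensions [L M T^-4], which does not match.
With exponent 2, the RHS ρv^2 has dimensions [L^-1 M T^-2], matching the LHS.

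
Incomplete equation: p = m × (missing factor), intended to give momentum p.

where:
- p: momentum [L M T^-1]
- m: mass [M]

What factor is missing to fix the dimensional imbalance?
v (velocity), dimensions [L T^-1]

p has dimensions [L M T^-1] and m has dimensions [M].
The missing factor must have dimensions [L M T^-1] / [M] = [L T^-1], i.e. velocity (v).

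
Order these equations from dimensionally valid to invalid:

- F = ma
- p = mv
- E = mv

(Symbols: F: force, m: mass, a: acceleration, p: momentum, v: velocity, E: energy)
Dimensionally correct: F = ma, p = mv
Dimensionally incorrect: E = mv
Ordered (correct first, then incorrect): F = ma, p = mv, E = mv

- F = ma: LHS [L M T^-2], RHS [L M T^-2] → correct ✓
- p = mv: LHS [L M T^-1], RHS [L M T^-1] → correct ✓
- E = mv: LHS [L^2 M T^-2], RHS [L M T^-1] → incorrect ✗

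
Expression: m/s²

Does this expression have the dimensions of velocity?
No

The expression m/s² has dimensions [L T^-2], but velocity has dimensions [L T^-1].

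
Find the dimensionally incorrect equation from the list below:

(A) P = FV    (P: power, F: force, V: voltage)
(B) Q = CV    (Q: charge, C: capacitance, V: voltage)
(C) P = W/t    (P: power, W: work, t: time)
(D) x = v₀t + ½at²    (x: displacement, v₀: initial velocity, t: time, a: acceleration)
(A) P = FV

The equation (A) P = FV is dimensionally incorrect.

LHS (P): [L^2 M T^-3]
RHS (FV): [I^-1 L^3 M^2 T^-5] ✗

The dimensions do not match. The other three equations balance.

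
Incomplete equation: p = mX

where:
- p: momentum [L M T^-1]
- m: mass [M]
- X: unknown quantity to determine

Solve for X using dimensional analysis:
X = v (velocity), dimensions [L T^-1]

p has dimensions [L M T^-1]; the rest of the RHS (m) has dimensions [M].
So X must have dimensions [L T^-1] — X = v (velocity).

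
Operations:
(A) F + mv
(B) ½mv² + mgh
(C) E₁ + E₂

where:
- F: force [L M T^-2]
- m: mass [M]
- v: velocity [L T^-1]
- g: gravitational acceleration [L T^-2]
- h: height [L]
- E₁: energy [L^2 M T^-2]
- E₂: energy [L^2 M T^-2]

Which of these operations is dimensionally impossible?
(A) F + mv

(A) F + mv: F [L M T^-2] and mv [L M T^-1] — different dimensions cannot be added/subtracted ✗
(B) ½mv² + mgh: ½mv² [L^2 M T^-2] and mgh [L^2 M T^-2] — same dimensions ✓
(C) E₁ + E₂: E₁ [L^2 M T^-2] and E₂ [L^2 M T^-2] — same dimensions ✓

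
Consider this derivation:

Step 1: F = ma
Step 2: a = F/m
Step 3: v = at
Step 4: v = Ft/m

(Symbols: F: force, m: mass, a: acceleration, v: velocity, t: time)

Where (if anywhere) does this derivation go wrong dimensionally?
No step introduces an error — all steps are dimensionally consistent.

Step 1: F = ma → LHS [L M T^-2], RHS [L M T^-2] ✓
Step 2: a = F/m → LHS [L T^-2], RHS [L T^-2] ✓
Step 3: v = at → LHS [L T^-1], RHS [L T^-1] ✓
Step 4: v = Ft/m → LHS [L T^-1], RHS [L T^-1] ✓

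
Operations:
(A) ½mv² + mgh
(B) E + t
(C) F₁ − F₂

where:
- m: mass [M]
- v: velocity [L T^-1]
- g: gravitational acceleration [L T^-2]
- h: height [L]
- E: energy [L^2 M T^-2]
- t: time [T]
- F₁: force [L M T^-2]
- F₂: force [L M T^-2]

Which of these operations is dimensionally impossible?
(B) E + t

(A) ½mv² + mgh: ½mv² [L^2 M T^-2] and mgh [L^2 M T^-2] — same dimensions ✓
(B) E + t: E [L^2 M T^-2] and t [T] — different dimensions cannot be added/subtracted ✗
(C) F₁ − F₂: F₁ [L M T^-2] and F₂ [L M T^-2] — same dimensions ✓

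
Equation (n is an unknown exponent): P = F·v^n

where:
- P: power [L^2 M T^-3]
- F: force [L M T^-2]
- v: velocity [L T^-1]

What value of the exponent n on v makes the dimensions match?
n = 1

P has dimensions [L^2 M T^-3]; v has dimensions [L T^-1].
The rest of the RHS has dimensions [L M T^-2], so v^n must supply [L T^-1].
With n = 1: F·v^1 has dimensions [L^2 M T^-3], matching the LHS ✓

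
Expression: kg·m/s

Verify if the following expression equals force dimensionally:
No

The expression kg·m/s has dimensions [L M T^-1], but force has dimensions [L M T^-2].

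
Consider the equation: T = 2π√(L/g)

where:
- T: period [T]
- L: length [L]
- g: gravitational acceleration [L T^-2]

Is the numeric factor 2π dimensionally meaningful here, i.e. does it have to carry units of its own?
No

T has dimensions [T] and √(L/g) already has dimensions [T], so the equation balances without 2π contributing any dimensions. 2π is a pure (dimensionless) number; changing or removing it would not affect dimensional consistency.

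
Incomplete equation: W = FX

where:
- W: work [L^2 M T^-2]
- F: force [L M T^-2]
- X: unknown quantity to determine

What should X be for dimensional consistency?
X = d (distance), dimensions [L]

W has dimensions [L^2 M T^-2]; the rest of the RHS (F) has dimensions [L M T^-2].
So X must have dimensions [L] — X = d (distance).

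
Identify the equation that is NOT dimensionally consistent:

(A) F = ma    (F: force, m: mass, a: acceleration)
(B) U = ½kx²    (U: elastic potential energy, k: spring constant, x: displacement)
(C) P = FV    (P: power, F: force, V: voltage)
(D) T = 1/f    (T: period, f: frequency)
(C) P = FV

The equation (C) P = FV is dimensionally incorrect.

LHS (P): [L^2 M T^-3]
RHS (FV): [I^-1 L^3 M^2 T^-5] ✗

The dimensions do not match. The other three equations balance.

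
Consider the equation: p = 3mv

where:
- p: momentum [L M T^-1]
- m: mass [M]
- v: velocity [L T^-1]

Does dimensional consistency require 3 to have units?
No

p has dimensions [L M T^-1] and mv already has dimensions [L M T^-1], so the equation balances without 3 contributing any dimensions. 3 is a pure (dimensionless) number; changing or removing it would not affect dimensional consistency.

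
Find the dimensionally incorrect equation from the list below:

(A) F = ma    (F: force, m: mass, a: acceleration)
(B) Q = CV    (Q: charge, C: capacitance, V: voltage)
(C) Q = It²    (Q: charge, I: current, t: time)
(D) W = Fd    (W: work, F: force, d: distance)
(C) Q = It²

The equation (C) Q = It² is dimensionally incorrect.

LHS (Q): [I T]
RHS (It²): [I T^2] ✗

The dimensions do not match. The other three equations balance.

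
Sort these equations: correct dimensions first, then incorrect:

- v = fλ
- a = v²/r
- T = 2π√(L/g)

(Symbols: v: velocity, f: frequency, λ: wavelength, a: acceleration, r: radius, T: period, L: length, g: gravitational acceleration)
Dimensionally correct: v = fλ, a = v²/r, T = 2π√(L/g)
Dimensionally incorrect: none
Ordered (correct first, then incorrect): v = fλ, a = v²/r, T = 2π√(L/g)

- v = fλ: LHS [L T^-1], RHS [L T^-1] → correct ✓
- a = v²/r: LHS [L T^-2], RHS [L T^-2] → correct ✓
- T = 2π√(L/g): LHS [T], RHS [T] → correct ✓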